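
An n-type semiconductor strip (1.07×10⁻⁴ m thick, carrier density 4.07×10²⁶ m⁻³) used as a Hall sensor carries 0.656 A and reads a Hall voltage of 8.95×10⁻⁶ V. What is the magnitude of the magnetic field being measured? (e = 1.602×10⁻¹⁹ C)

B ≈ 0.0952 T

From V_H = IB/(n e t), B = V_H n e t / I.
B = (8.95×10⁻⁶)(4.07×10²⁶)(1.602×10⁻¹⁹)(1.07×10⁻⁴)/0.656 ≈ 0.0952 T.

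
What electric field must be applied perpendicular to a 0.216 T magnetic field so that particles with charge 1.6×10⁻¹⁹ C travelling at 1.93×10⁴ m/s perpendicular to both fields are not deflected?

For straight-line motion qE = qvB, so E = vB.
E = 1.93×10⁴ × 0.216 = 4170 V/m.

E = 4170 V/m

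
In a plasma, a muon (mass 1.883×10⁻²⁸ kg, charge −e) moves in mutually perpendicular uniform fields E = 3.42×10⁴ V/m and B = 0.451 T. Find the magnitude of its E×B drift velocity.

v_d ≈ 7.58×10⁴ m/s

In crossed fields the guiding centre drifts at v_d = |E×B|/B² = E/B, independent of charge and mass.
v_d = 3.42×10⁴/0.451 = 7.58×10⁴ m/s.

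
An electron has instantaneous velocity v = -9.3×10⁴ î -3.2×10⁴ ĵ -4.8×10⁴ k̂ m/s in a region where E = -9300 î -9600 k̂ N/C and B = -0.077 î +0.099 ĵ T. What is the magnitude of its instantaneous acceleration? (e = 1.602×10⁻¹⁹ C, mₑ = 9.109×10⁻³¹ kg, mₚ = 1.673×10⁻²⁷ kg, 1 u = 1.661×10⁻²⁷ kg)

|a| ≈ 3.88×10¹⁵ m/s²

v×B = (4750, 3700, -1.17×10⁴) N/C.
E + v×B = (-4550, 3700, -2.13×10⁴) N/C.
F = q(E + v×B) = (−1.602×10⁻¹⁹ C)·(-4550, 3700, -2.13×10⁴) = (7.29×10⁻¹⁶, -5.92×10⁻¹⁶, 3.41×10⁻¹⁵) N.
|a| = |F|/m = 3.535×10⁻¹⁵/9.109×10⁻³¹ ≈ 3.88×10¹⁵ m/s².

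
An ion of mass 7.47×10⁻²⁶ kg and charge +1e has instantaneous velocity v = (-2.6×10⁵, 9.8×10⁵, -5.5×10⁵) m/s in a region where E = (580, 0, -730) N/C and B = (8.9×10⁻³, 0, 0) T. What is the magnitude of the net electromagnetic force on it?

|F| ≈ 1.71×10⁻¹⁵ N

v×B = (0, -4900, -8720) N/C.
E + v×B = (580, -4900, -9450) N/C.
F = q(E + v×B) = (1.602×10⁻¹⁹ C)·(580, -4900, -9450) = (9.29×10⁻¹⁷, -7.84×10⁻¹⁶, -1.51×10⁻¹⁵) N.
|F| = 1.71×10⁻¹⁵ N.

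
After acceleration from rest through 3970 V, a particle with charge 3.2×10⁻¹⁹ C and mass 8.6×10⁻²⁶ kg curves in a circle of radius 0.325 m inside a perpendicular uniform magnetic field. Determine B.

B ≈ 0.142 T

v = √(2|q|V/m) = √(2·3.2×10⁻¹⁹·3970/8.6×10⁻²⁶) ≈ 1.719×10⁵ m/s.
B = mv/(|q|r) = (8.6×10⁻²⁶)(1.719×10⁵)/((3.2×10⁻¹⁹)(0.325)) ≈ 0.142 T.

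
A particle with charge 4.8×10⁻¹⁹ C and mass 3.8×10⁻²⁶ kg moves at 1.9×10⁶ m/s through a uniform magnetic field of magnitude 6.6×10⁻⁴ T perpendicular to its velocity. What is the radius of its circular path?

r ≈ 230 m

The magnetic force provides the centripetal force: |q|vB = mv²/r.
r = mv/(|q|B) = (3.8×10⁻²⁶)(1.9×10⁶)/((4.8×10⁻¹⁹)(6.6×10⁻⁴)) ≈ 230 m.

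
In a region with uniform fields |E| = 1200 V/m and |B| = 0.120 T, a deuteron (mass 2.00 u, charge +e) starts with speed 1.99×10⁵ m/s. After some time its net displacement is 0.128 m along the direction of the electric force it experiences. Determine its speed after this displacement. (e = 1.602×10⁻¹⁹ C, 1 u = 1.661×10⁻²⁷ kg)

B does no work; ΔKE = |q|E d.
½mv_f² = ½mv₀² + |q|Ed = ½(3.322×10⁻²⁷)(1.99×10⁵)² + (1.602×10⁻¹⁹)(1200)(0.128) ≈ 6.578×10⁻¹⁷ J + 2.461×10⁻¹⁷ J ≈ 9.038×10⁻¹⁷ J.
v_f = √(2·9.038×10⁻¹⁷/3.322×10⁻²⁷) ≈ 2.33×10⁵ m/s.

v_f ≈ 2.33×10⁵ m/s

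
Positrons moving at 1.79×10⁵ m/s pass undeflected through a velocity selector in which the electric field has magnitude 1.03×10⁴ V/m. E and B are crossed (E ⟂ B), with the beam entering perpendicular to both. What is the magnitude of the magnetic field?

B = 0.0575 T

Balance of forces in the selector: qE = qvB ⇒ B = E/v.
B = 1.03×10⁴/1.79×10⁵ = 0.0575 T.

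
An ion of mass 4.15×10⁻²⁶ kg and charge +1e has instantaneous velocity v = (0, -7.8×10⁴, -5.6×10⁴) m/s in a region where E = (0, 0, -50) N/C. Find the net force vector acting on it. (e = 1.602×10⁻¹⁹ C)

F ≈ (0, 0, -8.01×10⁻¹⁸) N

Only an electric field acts, so F = qE = (1.602×10⁻¹⁹ C)·(0, 0, -50.0) = (0, 0, -8.01×10⁻¹⁸) N.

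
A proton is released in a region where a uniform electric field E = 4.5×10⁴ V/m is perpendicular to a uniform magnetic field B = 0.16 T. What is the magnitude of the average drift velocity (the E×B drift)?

v_d ≈ 2.8×10⁵ m/s

The E×B drift speed is v_d = E/B.
v_d = 4.5×10⁴/0.16 = 2.8×10⁵ m/s.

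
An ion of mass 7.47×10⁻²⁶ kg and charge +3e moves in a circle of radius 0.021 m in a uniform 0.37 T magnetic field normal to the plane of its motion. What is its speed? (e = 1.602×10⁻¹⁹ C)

v ≈ 5.0×10⁴ m/s

From |q|vB = mv²/r, v = |q|Br/m.
v = (4.806×10⁻¹⁹)(0.37)(0.021)/7.47×10⁻²⁶ ≈ 5.0×10⁴ m/s.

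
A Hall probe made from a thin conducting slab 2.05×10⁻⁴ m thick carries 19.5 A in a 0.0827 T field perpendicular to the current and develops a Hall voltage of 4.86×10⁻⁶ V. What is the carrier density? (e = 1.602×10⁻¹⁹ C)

From V_H = IB/(n e t), n = IB/(V_H e t).
n = (19.5)(0.0827)/((4.86×10⁻⁶)(1.602×10⁻¹⁹)(2.05×10⁻⁴)) ≈ 1.01×10²⁸ m⁻³.

n ≈ 1.01×10²⁸ m⁻³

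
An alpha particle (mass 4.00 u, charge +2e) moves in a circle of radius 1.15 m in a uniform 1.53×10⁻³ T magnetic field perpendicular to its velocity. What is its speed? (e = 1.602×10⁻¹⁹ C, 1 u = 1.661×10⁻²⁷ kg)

v ≈ 8.49×10⁴ m/s

From |q|vB = mv²/r, v = |q|Br/m.
v = (3.204×10⁻¹⁹)(1.53×10⁻³)(1.15)/6.644×10⁻²⁷ ≈ 8.49×10⁴ m/s.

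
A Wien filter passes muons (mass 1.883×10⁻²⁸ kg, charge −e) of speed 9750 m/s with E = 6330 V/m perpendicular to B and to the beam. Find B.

Balance of forces in the selector: qE = qvB ⇒ B = E/v.
B = 6330/9750 = 0.649 T.

B = 0.649 T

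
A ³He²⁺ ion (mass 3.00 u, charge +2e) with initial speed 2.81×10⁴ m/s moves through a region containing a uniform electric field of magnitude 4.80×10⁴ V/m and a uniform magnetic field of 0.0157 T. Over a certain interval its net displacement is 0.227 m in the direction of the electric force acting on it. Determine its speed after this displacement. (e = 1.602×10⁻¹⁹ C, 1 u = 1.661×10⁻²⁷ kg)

B does no work; ΔKE = |q|E d.
½mv_f² = ½mv₀² + |q|Ed = ½(4.983×10⁻²⁷)(2.81×10⁴)² + (3.204×10⁻¹⁹)(4.80×10⁴)(0.227) ≈ 1.967×10⁻¹⁸ J + 3.491×10⁻¹⁵ J ≈ 3.493×10⁻¹⁵ J.
v_f = √(2·3.493×10⁻¹⁵/4.983×10⁻²⁷) ≈ 1.18×10⁶ m/s.

v_f ≈ 1.18×10⁶ m/s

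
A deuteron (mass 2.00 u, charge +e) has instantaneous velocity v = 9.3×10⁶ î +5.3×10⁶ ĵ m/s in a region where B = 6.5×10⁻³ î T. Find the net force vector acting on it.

v×B = (0, 0, -3.44×10⁴) N/C.
F = q v×B = (1.602×10⁻¹⁹ C)·(0, 0, -3.44×10⁴) = (0, 0, -5.52×10⁻¹⁵) N.

F ≈ (0, 0, -5.52×10⁻¹⁵) N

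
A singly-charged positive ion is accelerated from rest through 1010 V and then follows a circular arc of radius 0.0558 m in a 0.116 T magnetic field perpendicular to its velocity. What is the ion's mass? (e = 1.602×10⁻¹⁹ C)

m ≈ 3.32×10⁻²⁷ kg

Combine |q|V = ½mv² and r = mv/(|q|B): eliminate v to get m = qB²r²/(2V).
m = (1.602×10⁻¹⁹)(0.116)²(0.0558)²/(2·1010) ≈ 3.32×10⁻²⁷ kg.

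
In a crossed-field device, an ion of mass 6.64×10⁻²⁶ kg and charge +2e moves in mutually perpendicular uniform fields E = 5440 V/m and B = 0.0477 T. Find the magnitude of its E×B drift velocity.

In crossed fields the guiding centre drifts at v_d = |E×B|/B² = E/B, independent of charge and mass.
v_d = 5440/0.0477 = 1.14×10⁵ m/s.

v_d ≈ 1.14×10⁵ m/s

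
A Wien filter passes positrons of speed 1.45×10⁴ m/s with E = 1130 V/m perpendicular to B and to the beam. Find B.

B = 0.0779 T

Balance of forces in the selector: qE = qvB ⇒ B = E/v.
B = 1130/1.45×10⁴ = 0.0779 T.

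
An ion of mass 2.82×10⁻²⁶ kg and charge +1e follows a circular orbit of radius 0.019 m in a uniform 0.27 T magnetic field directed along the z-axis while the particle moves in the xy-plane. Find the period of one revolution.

T ≈ 4.1×10⁻⁶ s

The cyclotron period depends only on m, q, B: T = 2πm/(|q|B).
T = 2π(2.82×10⁻²⁶)/((1.602×10⁻¹⁹)(0.27)) ≈ 4.1×10⁻⁶ s.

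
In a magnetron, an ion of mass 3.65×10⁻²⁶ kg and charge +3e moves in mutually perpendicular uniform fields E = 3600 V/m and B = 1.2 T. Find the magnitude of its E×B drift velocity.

v_d ≈ 3000 m/s

In crossed fields the guiding centre drifts at v_d = |E×B|/B² = E/B, independent of charge and mass.
v_d = 3600/1.2 = 3000 m/s.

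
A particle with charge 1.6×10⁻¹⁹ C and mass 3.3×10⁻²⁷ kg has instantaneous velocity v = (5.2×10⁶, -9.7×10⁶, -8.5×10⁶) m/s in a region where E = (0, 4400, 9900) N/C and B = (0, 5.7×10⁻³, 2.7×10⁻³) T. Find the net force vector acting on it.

F ≈ (3.56×10⁻¹⁵, -1.54×10⁻¹⁵, 6.33×10⁻¹⁵) N

v×B = (2.23×10⁴, -1.40×10⁴, 2.96×10⁴) N/C.
E + v×B = (2.23×10⁴, -9640, 3.95×10⁴) N/C.
F = q(E + v×B) = (1.6×10⁻¹⁹ C)·(2.23×10⁴, -9640, 3.95×10⁴) = (3.56×10⁻¹⁵, -1.54×10⁻¹⁵, 6.33×10⁻¹⁵) N.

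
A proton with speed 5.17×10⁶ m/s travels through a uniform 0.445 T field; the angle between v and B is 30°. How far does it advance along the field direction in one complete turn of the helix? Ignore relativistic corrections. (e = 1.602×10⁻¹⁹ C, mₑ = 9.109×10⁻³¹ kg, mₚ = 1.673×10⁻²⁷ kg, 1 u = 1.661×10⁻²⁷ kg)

p ≈ 0.660 m

v∥ = v cosθ = 5.17×10⁶·cos30° ≈ 4.477×10⁶ m/s.
T = 2πm/(|q|B) = 2π(1.673×10⁻²⁷)/((1.602×10⁻¹⁹)(0.445)) ≈ 1.475×10⁻⁷ s.
pitch = v∥ T = (4.477×10⁶)(1.475×10⁻⁷) ≈ 0.660 m.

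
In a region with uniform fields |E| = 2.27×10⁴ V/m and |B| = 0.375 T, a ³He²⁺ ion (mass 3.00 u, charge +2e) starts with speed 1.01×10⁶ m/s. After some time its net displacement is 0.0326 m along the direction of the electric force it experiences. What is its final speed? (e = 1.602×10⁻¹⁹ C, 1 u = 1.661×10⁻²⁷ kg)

B does no work; ΔKE = |q|E d.
½mv_f² = ½mv₀² + |q|Ed = ½(4.983×10⁻²⁷)(1.01×10⁶)² + (3.204×10⁻¹⁹)(2.27×10⁴)(0.0326) ≈ 2.542×10⁻¹⁵ J + 2.371×10⁻¹⁶ J ≈ 2.779×10⁻¹⁵ J.
v_f = √(2·2.779×10⁻¹⁵/4.983×10⁻²⁷) ≈ 1.06×10⁶ m/s.

v_f ≈ 1.06×10⁶ m/s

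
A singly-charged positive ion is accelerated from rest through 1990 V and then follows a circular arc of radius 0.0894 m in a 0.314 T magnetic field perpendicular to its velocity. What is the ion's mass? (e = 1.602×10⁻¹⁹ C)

Combine |q|V = ½mv² and r = mv/(|q|B): eliminate v to get m = qB²r²/(2V).
m = (1.602×10⁻¹⁹)(0.314)²(0.0894)²/(2·1990) ≈ 3.17×10⁻²⁶ kg.

m ≈ 3.17×10⁻²⁶ kg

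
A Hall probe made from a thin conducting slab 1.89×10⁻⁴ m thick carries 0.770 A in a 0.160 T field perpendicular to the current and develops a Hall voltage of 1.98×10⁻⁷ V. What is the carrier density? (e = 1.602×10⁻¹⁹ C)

From V_H = IB/(n e t), n = IB/(V_H e t).
n = (0.770)(0.160)/((1.98×10⁻⁷)(1.602×10⁻¹⁹)(1.89×10⁻⁴)) ≈ 2.06×10²⁸ m⁻³.

n ≈ 2.06×10²⁸ m⁻³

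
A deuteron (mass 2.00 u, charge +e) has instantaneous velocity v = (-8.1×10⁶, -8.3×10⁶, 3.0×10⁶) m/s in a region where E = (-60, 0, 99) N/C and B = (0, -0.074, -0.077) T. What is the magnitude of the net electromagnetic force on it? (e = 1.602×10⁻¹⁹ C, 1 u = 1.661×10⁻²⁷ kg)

|F| ≈ 1.96×10⁻¹³ N

v×B = (8.61×10⁵, -6.24×10⁵, 5.99×10⁵) N/C.
E + v×B = (8.61×10⁵, -6.24×10⁵, 5.99×10⁵) N/C.
F = q(E + v×B) = (1.602×10⁻¹⁹ C)·(8.61×10⁵, -6.24×10⁵, 5.99×10⁵) = (1.38×10⁻¹³, -9.99×10⁻¹⁴, 9.60×10⁻¹⁴) N.
|F| = 1.96×10⁻¹³ N.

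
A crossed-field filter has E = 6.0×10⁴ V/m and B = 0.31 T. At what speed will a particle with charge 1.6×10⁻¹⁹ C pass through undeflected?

v = 1.9×10⁵ m/s

Straight-line motion ⇒ electric and magnetic forces cancel, so E = vB.
v = E/B = 6.0×10⁴/0.31 = 1.9×10⁵ m/s.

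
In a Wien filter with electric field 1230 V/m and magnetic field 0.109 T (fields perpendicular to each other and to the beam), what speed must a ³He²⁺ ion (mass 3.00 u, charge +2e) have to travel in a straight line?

v = 1.13×10⁴ m/s

Straight-line motion ⇒ electric and magnetic forces cancel, so E = vB.
v = E/B = 1230/0.109 = 1.13×10⁴ m/s.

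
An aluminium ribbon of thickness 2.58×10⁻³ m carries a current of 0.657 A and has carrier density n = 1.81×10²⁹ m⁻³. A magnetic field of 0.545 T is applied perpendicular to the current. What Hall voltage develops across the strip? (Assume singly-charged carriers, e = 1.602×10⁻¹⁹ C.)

V_H ≈ 4.79×10⁻⁹ V

V_H = IB/(n e t).
V_H = (0.657)(0.545)/((1.81×10²⁹)(1.602×10⁻¹⁹)(2.58×10⁻³)) ≈ 4.79×10⁻⁹ V.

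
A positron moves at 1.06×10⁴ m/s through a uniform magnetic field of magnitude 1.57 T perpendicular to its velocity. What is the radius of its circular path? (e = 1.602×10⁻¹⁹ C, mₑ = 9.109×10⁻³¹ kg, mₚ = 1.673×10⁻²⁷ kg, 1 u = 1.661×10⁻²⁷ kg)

r ≈ 3.84×10⁻⁸ m

The magnetic force provides the centripetal force: |q|vB = mv²/r.
r = mv/(|q|B) = (9.109×10⁻³¹)(1.06×10⁴)/((1.602×10⁻¹⁹)(1.57)) ≈ 3.84×10⁻⁸ m.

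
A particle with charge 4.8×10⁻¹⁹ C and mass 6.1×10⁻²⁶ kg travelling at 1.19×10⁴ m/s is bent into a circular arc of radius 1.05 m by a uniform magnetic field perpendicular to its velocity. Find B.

B ≈ 1.44×10⁻³ T

From |q|vB = mv²/r, B = mv/(|q|r).
B = (6.1×10⁻²⁶)(1.19×10⁴)/((4.8×10⁻¹⁹)(1.05)) ≈ 1.44×10⁻³ T.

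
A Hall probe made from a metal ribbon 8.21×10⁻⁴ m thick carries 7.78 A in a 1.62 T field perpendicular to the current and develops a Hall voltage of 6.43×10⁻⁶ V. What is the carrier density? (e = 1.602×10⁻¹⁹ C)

From V_H = IB/(n e t), n = IB/(V_H e t).
n = (7.78)(1.62)/((6.43×10⁻⁶)(1.602×10⁻¹⁹)(8.21×10⁻⁴)) ≈ 1.49×10²⁸ m⁻³.

n ≈ 1.49×10²⁸ m⁻³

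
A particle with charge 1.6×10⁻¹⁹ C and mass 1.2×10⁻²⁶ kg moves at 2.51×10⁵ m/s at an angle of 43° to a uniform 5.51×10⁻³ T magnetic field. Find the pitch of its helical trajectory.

v∥ = v cosθ = 2.51×10⁵·cos43° ≈ 1.836×10⁵ m/s.
T = 2πm/(|q|B) = 2π(1.2×10⁻²⁶)/((1.6×10⁻¹⁹)(5.51×10⁻³)) ≈ 8.552×10⁻⁵ s.
pitch = v∥ T = (1.836×10⁵)(8.552×10⁻⁵) ≈ 15.7 m.

p ≈ 15.7 m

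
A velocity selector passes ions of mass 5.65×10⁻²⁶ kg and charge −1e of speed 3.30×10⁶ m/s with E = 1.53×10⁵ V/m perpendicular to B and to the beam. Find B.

Balance of forces in the selector: qE = qvB ⇒ B = E/v.
B = 1.53×10⁵/3.30×10⁶ = 0.0464 T.

B = 0.0464 T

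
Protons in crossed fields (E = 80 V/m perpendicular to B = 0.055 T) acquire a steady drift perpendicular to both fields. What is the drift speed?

v_d ≈ 1500 m/s

The E×B drift speed is v_d = E/B.
v_d = 80/0.055 = 1500 m/s.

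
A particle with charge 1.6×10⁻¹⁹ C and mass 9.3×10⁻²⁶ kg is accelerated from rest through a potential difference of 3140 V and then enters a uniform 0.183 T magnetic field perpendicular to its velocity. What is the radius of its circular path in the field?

Acceleration: |q|V = ½mv² ⇒ v = √(2|q|V/m) = √(2·1.6×10⁻¹⁹·3140/9.3×10⁻²⁶) ≈ 1.039×10⁵ m/s.
In the field: r = mv/(|q|B) = (9.3×10⁻²⁶)(1.039×10⁵)/((1.6×10⁻¹⁹)(0.183)) ≈ 0.330 m.

r ≈ 0.330 m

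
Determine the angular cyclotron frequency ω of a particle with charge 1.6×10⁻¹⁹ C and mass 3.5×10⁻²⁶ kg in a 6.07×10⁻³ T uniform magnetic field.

ω ≈ 2.77×10⁴ rad/s

ω = |q|B/m.
ω = (1.6×10⁻¹⁹)(6.07×10⁻³)/3.5×10⁻²⁶ ≈ 2.77×10⁴ rad/s.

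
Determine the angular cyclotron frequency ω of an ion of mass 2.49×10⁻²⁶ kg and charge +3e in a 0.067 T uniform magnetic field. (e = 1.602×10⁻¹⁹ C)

ω ≈ 1.3×10⁶ rad/s

ω = |q|B/m.
ω = (4.806×10⁻¹⁹)(0.067)/2.49×10⁻²⁶ ≈ 1.3×10⁶ rad/s.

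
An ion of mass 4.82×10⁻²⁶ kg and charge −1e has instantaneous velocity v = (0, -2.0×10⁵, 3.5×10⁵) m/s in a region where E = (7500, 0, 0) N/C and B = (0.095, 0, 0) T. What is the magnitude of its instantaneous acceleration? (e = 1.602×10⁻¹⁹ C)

|a| ≈ 1.30×10¹¹ m/s²

v×B = (0, 3.32×10⁴, 1.90×10⁴) N/C.
E + v×B = (7500, 3.32×10⁴, 1.90×10⁴) N/C.
F = q(E + v×B) = (−1.602×10⁻¹⁹ C)·(7500, 3.32×10⁴, 1.90×10⁴) = (-1.20×10⁻¹⁵, -5.33×10⁻¹⁵, -3.04×10⁻¹⁵) N.
|a| = |F|/m = 6.252×10⁻¹⁵/4.82×10⁻²⁶ ≈ 1.30×10¹¹ m/s².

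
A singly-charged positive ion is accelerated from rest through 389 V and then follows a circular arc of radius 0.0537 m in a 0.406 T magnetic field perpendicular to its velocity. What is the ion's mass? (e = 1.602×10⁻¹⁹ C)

Combine |q|V = ½mv² and r = mv/(|q|B): eliminate v to get m = qB²r²/(2V).
m = (1.602×10⁻¹⁹)(0.406)²(0.0537)²/(2·389) ≈ 9.79×10⁻²⁶ kg.

m ≈ 9.79×10⁻²⁶ kg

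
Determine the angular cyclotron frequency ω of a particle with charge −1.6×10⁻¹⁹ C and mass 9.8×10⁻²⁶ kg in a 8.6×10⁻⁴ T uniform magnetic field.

ω ≈ 1400 rad/s

ω = |q|B/m.
ω = (1.6×10⁻¹⁹)(8.6×10⁻⁴)/9.8×10⁻²⁶ ≈ 1400 rad/s.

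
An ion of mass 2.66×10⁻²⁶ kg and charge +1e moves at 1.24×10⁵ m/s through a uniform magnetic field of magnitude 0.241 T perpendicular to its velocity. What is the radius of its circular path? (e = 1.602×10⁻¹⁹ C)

The magnetic force provides the centripetal force: |q|vB = mv²/r.
r = mv/(|q|B) = (2.66×10⁻²⁶)(1.24×10⁵)/((1.602×10⁻¹⁹)(0.241)) ≈ 0.0854 m.

r ≈ 0.0854 m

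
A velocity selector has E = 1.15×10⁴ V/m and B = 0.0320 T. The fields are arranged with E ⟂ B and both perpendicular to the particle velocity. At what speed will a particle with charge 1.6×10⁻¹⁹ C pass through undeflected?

v = 3.59×10⁵ m/s

For undeflected motion the electric and magnetic forces balance: qE = qvB.
v = E/B = 1.15×10⁴/0.0320 = 3.59×10⁵ m/s.
The result is independent of the particle's charge and mass.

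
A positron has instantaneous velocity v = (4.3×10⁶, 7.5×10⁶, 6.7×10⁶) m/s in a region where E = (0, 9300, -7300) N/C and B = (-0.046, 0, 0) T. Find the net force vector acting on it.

F ≈ (0, -4.79×10⁻¹⁴, 5.41×10⁻¹⁴) N

v×B = (0, -3.08×10⁵, 3.45×10⁵) N/C.
E + v×B = (0, -2.99×10⁵, 3.38×10⁵) N/C.
F = q(E + v×B) = (1.602×10⁻¹⁹ C)·(0, -2.99×10⁵, 3.38×10⁵) = (0, -4.79×10⁻¹⁴, 5.41×10⁻¹⁴) N.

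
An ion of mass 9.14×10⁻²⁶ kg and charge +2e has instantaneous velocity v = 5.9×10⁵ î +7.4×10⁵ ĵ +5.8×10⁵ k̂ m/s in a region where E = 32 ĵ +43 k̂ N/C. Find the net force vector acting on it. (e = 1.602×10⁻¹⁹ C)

F ≈ (0, 1.03×10⁻¹⁷, 1.38×10⁻¹⁷) N

Only an electric field acts, so F = qE = (3.204×10⁻¹⁹ C)·(0, 32.0, 43.0) = (0, 1.03×10⁻¹⁷, 1.38×10⁻¹⁷) N.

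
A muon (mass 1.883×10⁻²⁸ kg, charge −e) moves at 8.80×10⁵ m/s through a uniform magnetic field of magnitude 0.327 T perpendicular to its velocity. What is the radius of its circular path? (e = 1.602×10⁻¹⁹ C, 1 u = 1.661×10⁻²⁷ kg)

The magnetic force provides the centripetal force: |q|vB = mv²/r.
r = mv/(|q|B) = (1.883×10⁻²⁸)(8.80×10⁵)/((1.602×10⁻¹⁹)(0.327)) ≈ 3.16×10⁻³ m.

r ≈ 3.16×10⁻³ m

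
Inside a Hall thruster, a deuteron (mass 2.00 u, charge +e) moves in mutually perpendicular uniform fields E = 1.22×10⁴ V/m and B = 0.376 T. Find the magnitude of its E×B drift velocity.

In crossed fields the guiding centre drifts at v_d = |E×B|/B² = E/B, independent of charge and mass.
v_d = 1.22×10⁴/0.376 = 3.24×10⁴ m/s.

v_d ≈ 3.24×10⁴ m/s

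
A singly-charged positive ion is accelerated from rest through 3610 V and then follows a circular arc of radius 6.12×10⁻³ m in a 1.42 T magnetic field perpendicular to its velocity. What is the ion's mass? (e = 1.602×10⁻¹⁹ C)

m ≈ 1.68×10⁻²⁷ kg

Combine |q|V = ½mv² and r = mv/(|q|B): eliminate v to get m = qB²r²/(2V).
m = (1.602×10⁻¹⁹)(1.42)²(6.12×10⁻³)²/(2·3610) ≈ 1.68×10⁻²⁷ kg.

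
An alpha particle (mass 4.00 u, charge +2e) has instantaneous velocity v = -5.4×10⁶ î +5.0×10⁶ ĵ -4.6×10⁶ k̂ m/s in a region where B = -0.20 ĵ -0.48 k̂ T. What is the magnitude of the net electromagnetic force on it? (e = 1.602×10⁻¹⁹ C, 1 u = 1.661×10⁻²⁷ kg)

v×B = (-3.32×10⁶, -2.59×10⁶, 1.08×10⁶) N/C.
F = q v×B = (3.204×10⁻¹⁹ C)·(-3.32×10⁶, -2.59×10⁶, 1.08×10⁶) = (-1.06×10⁻¹², -8.30×10⁻¹³, 3.46×10⁻¹³) N.
|F| = 1.39×10⁻¹² N.

|F| ≈ 1.39×10⁻¹² N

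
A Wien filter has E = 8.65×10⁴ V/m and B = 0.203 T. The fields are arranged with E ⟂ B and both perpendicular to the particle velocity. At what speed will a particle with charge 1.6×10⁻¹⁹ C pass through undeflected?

Zero net Lorentz force requires |qE| = |q v×B|, i.e. E = vB.
v = E/B = 8.65×10⁴/0.203 = 4.26×10⁵ m/s.

v = 4.26×10⁵ m/s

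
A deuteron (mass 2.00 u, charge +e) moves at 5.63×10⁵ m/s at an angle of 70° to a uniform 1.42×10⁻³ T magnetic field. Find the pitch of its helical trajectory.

p ≈ 17.7 m

v∥ = v cosθ = 5.63×10⁵·cos70° ≈ 1.926×10⁵ m/s.
T = 2πm/(|q|B) = 2π(3.322×10⁻²⁷)/((1.602×10⁻¹⁹)(1.42×10⁻³)) ≈ 9.175×10⁻⁵ s.
pitch = v∥ T = (1.926×10⁵)(9.175×10⁻⁵) ≈ 17.7 m.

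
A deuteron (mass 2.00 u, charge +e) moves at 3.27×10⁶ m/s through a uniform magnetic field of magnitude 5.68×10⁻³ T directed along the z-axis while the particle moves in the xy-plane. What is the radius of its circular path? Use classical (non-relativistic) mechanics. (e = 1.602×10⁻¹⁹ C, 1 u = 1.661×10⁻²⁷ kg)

r ≈ 11.9 m

The magnetic force provides the centripetal force: |q|vB = mv²/r.
r = mv/(|q|B) = (3.322×10⁻²⁷)(3.27×10⁶)/((1.602×10⁻¹⁹)(5.68×10⁻³)) ≈ 11.9 m.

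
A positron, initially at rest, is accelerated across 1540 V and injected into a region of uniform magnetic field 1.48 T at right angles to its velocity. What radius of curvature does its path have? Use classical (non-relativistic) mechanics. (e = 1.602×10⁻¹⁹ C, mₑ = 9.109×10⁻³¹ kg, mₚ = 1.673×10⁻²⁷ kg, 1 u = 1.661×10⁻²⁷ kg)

Acceleration: |q|V = ½mv² ⇒ v = √(2|q|V/m) = √(2·1.602×10⁻¹⁹·1540/9.109×10⁻³¹) ≈ 2.327×10⁷ m/s.
In the field: r = mv/(|q|B) = (9.109×10⁻³¹)(2.327×10⁷)/((1.602×10⁻¹⁹)(1.48)) ≈ 8.94×10⁻⁵ m.

r ≈ 8.94×10⁻⁵ m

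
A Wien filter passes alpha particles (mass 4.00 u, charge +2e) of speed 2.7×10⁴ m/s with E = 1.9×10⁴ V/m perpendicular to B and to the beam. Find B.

Balance of forces in the selector: qE = qvB ⇒ B = E/v.
B = 1.9×10⁴/2.7×10⁴ = 0.70 T.

B = 0.70 T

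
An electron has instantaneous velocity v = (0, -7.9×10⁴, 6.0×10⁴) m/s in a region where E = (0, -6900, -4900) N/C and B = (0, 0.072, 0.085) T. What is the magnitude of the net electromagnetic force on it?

v×B = (-1.10×10⁴, 0, 0) N/C.
E + v×B = (-1.10×10⁴, -6900, -4900) N/C.
F = q(E + v×B) = (−1.602×10⁻¹⁹ C)·(-1.10×10⁴, -6900, -4900) = (1.77×10⁻¹⁵, 1.11×10⁻¹⁵, 7.85×10⁻¹⁶) N.
|F| = 2.23×10⁻¹⁵ N.

|F| ≈ 2.23×10⁻¹⁵ N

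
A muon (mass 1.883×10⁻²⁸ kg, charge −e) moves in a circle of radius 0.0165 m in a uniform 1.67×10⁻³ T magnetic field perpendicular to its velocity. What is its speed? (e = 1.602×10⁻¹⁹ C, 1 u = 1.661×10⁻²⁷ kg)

From |q|vB = mv²/r, v = |q|Br/m.
v = (1.602×10⁻¹⁹)(1.67×10⁻³)(0.0165)/1.883×10⁻²⁸ ≈ 2.34×10⁴ m/s.

v ≈ 2.34×10⁴ m/s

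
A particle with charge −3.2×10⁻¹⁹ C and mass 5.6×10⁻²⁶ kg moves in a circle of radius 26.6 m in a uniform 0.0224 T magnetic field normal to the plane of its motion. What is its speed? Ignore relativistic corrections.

From |q|vB = mv²/r, v = |q|Br/m.
v = (3.2×10⁻¹⁹)(0.0224)(26.6)/5.6×10⁻²⁶ ≈ 3.40×10⁶ m/s.

v ≈ 3.40×10⁶ m/s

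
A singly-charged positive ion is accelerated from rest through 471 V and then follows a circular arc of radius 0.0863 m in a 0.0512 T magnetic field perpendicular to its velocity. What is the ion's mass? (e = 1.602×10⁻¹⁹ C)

Combine |q|V = ½mv² and r = mv/(|q|B): eliminate v to get m = qB²r²/(2V).
m = (1.602×10⁻¹⁹)(0.0512)²(0.0863)²/(2·471) ≈ 3.32×10⁻²⁷ kg.

m ≈ 3.32×10⁻²⁷ kg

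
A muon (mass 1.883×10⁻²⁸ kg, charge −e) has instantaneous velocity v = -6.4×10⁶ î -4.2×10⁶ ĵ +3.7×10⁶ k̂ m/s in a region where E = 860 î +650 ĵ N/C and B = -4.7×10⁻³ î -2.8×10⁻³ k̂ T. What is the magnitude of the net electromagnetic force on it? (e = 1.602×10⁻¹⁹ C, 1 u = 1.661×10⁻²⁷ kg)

|F| ≈ 6.70×10⁻¹⁵ N

v×B = (1.18×10⁴, -3.53×10⁴, -1.97×10⁴) N/C.
E + v×B = (1.26×10⁴, -3.47×10⁴, -1.97×10⁴) N/C.
F = q(E + v×B) = (−1.602×10⁻¹⁹ C)·(1.26×10⁴, -3.47×10⁴, -1.97×10⁴) = (-2.02×10⁻¹⁵, 5.55×10⁻¹⁵, 3.16×10⁻¹⁵) N.
|F| = 6.70×10⁻¹⁵ N.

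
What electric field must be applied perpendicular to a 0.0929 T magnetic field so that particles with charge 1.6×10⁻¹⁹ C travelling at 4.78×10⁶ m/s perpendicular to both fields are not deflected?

For straight-line motion qE = qvB, so E = vB.
E = 4.78×10⁶ × 0.0929 = 4.44×10⁵ V/m.

E = 4.44×10⁵ V/m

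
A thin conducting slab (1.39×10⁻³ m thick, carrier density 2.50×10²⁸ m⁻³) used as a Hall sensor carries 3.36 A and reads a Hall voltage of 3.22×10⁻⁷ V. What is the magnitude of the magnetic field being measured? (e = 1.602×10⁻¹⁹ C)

From V_H = IB/(n e t), B = V_H n e t / I.
B = (3.22×10⁻⁷)(2.50×10²⁸)(1.602×10⁻¹⁹)(1.39×10⁻³)/3.36 ≈ 0.533 T.

B ≈ 0.533 T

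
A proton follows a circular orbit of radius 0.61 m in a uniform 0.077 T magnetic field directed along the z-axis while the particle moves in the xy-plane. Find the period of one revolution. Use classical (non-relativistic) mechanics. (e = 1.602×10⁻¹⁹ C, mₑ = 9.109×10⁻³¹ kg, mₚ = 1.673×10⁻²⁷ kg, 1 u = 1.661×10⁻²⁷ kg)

T ≈ 8.5×10⁻⁷ s

The cyclotron period depends only on m, q, B: T = 2πm/(|q|B).
T = 2π(1.673×10⁻²⁷)/((1.602×10⁻¹⁹)(0.077)) ≈ 8.5×10⁻⁷ s.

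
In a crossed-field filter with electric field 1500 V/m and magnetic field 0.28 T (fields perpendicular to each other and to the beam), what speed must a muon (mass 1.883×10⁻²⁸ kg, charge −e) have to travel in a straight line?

v = 5400 m/s

For undeflected motion the electric and magnetic forces balance: qE = qvB.
v = E/B = 1500/0.28 = 5400 m/s.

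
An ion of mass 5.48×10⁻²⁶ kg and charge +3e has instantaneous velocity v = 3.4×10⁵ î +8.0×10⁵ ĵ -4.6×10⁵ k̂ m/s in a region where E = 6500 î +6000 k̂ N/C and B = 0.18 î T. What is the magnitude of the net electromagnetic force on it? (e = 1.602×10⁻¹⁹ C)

|F| ≈ 7.74×10⁻¹⁴ N

v×B = (0, -8.28×10⁴, -1.44×10⁵) N/C.
E + v×B = (6500, -8.28×10⁴, -1.38×10⁵) N/C.
F = q(E + v×B) = (4.806×10⁻¹⁹ C)·(6500, -8.28×10⁴, -1.38×10⁵) = (3.12×10⁻¹⁵, -3.98×10⁻¹⁴, -6.63×10⁻¹⁴) N.
|F| = 7.74×10⁻¹⁴ N.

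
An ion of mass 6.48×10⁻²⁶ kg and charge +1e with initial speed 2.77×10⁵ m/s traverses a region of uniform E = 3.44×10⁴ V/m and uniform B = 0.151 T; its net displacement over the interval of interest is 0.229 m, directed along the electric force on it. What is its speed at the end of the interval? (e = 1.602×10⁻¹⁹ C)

B does no work; ΔKE = |q|E d.
½mv_f² = ½mv₀² + |q|Ed = ½(6.48×10⁻²⁶)(2.77×10⁵)² + (1.602×10⁻¹⁹)(3.44×10⁴)(0.229) ≈ 2.486×10⁻¹⁵ J + 1.262×10⁻¹⁵ J ≈ 3.748×10⁻¹⁵ J.
v_f = √(2·3.748×10⁻¹⁵/6.48×10⁻²⁶) ≈ 3.40×10⁵ m/s.

v_f ≈ 3.40×10⁵ m/s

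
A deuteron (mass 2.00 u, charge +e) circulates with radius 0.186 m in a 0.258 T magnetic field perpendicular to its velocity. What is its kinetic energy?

v = |q|Br/m, then KE = ½mv² = (qBr)²/(2m).
v = (1.602×10⁻¹⁹)(0.258)(0.186)/3.322×10⁻²⁷ ≈ 2.314×10⁶ m/s.
KE = ½(3.322×10⁻²⁷)(2.314×10⁶)² ≈ 8.90×10⁻¹⁵ J = 5.55×10⁴ eV.

KE ≈ 5.55×10⁴ eV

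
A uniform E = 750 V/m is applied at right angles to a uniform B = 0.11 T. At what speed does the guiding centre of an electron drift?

The steady drift has the magnetic force balancing the electric force, so v_d = E/B.
v_d = 750/0.11 = 6800 m/s.

v_d ≈ 6800 m/s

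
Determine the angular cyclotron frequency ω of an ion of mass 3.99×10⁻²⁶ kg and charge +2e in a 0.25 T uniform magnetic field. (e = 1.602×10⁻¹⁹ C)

ω = |q|B/m.
ω = (3.204×10⁻¹⁹)(0.25)/3.99×10⁻²⁶ ≈ 2.0×10⁶ rad/s.

ω ≈ 2.0×10⁶ rad/s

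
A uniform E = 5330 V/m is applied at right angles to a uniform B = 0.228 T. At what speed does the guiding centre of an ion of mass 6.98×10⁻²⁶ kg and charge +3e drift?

The steady drift has the magnetic force balancing the electric force, so v_d = E/B.
v_d = 5330/0.228 = 2.34×10⁴ m/s.

v_d ≈ 2.34×10⁴ m/s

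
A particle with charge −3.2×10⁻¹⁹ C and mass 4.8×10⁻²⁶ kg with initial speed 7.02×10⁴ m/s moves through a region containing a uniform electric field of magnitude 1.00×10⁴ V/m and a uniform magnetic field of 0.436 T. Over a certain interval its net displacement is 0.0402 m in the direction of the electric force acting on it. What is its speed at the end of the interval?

v_f ≈ 1.01×10⁵ m/s

B does no work; ΔKE = |q|E d.
½mv_f² = ½mv₀² + |q|Ed = ½(4.8×10⁻²⁶)(7.02×10⁴)² + (3.2×10⁻¹⁹)(1.00×10⁴)(0.0402) ≈ 1.183×10⁻¹⁶ J + 1.286×10⁻¹⁶ J ≈ 2.469×10⁻¹⁶ J.
v_f = √(2·2.469×10⁻¹⁶/4.8×10⁻²⁶) ≈ 1.01×10⁵ m/s.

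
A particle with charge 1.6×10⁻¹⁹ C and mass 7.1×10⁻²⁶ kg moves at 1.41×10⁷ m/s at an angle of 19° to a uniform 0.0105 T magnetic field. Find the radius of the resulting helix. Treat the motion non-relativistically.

r ≈ 194 m

v⊥ = v sinθ = 1.41×10⁷·sin19° ≈ 4.591×10⁶ m/s.
r = m v⊥/(|q|B) = (7.1×10⁻²⁶)(4.591×10⁶)/((1.6×10⁻¹⁹)(0.0105)) ≈ 194 m.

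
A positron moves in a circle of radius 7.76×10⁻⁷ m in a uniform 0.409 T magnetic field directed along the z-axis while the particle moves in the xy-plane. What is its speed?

From |q|vB = mv²/r, v = |q|Br/m.
v = (1.602×10⁻¹⁹)(0.409)(7.76×10⁻⁷)/9.109×10⁻³¹ ≈ 5.58×10⁴ m/s.

v ≈ 5.58×10⁴ m/s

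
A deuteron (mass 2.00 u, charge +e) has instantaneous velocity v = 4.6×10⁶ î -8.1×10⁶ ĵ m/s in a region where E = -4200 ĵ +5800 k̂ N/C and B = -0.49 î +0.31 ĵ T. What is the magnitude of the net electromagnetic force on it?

|F| ≈ 4.06×10⁻¹³ N

v×B = (0, 0, -2.54×10⁶) N/C.
E + v×B = (0, -4200, -2.54×10⁶) N/C.
F = q(E + v×B) = (1.602×10⁻¹⁹ C)·(0, -4200, -2.54×10⁶) = (0, -6.73×10⁻¹⁶, -4.06×10⁻¹³) N.
|F| = 4.06×10⁻¹³ N.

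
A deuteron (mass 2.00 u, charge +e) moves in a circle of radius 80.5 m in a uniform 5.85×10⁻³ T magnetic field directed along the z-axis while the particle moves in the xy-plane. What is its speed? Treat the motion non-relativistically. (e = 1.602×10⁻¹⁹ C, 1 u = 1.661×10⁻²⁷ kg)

From |q|vB = mv²/r, v = |q|Br/m.
v = (1.602×10⁻¹⁹)(5.85×10⁻³)(80.5)/3.322×10⁻²⁷ ≈ 2.27×10⁷ m/s.

v ≈ 2.27×10⁷ m/s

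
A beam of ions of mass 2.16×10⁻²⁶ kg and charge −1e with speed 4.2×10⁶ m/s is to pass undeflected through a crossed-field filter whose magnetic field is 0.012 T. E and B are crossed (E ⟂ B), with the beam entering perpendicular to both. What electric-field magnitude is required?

E = 5.0×10⁴ V/m

For straight-line motion qE = qvB, so E = vB.
E = 4.2×10⁶ × 0.012 = 5.0×10⁴ V/m.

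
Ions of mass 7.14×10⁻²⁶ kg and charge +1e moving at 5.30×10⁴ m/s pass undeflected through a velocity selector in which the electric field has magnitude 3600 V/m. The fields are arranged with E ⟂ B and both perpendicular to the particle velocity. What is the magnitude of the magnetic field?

B = 0.0679 T

Balance of forces in the selector: qE = qvB ⇒ B = E/v.
B = 3600/5.30×10⁴ = 0.0679 T.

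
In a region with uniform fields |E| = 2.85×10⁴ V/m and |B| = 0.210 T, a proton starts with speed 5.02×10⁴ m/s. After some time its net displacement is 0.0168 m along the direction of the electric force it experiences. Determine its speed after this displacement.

B does no work; ΔKE = |q|E d.
½mv_f² = ½mv₀² + |q|Ed = ½(1.673×10⁻²⁷)(5.02×10⁴)² + (1.602×10⁻¹⁹)(2.85×10⁴)(0.0168) ≈ 2.108×10⁻¹⁸ J + 7.670×10⁻¹⁷ J ≈ 7.881×10⁻¹⁷ J.
v_f = √(2·7.881×10⁻¹⁷/1.673×10⁻²⁷) ≈ 3.07×10⁵ m/s.

v_f ≈ 3.07×10⁵ m/s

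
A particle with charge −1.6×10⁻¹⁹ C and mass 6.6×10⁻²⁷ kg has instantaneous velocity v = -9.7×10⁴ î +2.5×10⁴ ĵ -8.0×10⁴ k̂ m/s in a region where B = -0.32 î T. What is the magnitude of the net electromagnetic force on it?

v×B = (0, 2.56×10⁴, 8000) N/C.
F = q v×B = (−1.6×10⁻¹⁹ C)·(0, 2.56×10⁴, 8000) = (0, -4.10×10⁻¹⁵, -1.28×10⁻¹⁵) N.
|F| = 4.29×10⁻¹⁵ N.

|F| ≈ 4.29×10⁻¹⁵ N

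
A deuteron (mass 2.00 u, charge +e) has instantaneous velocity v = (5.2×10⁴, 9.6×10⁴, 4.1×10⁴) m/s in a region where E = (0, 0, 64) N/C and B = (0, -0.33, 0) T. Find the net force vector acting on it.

F ≈ (2.17×10⁻¹⁵, 0, -2.74×10⁻¹⁵) N

v×B = (1.35×10⁴, 0, -1.72×10⁴) N/C.
E + v×B = (1.35×10⁴, 0, -1.71×10⁴) N/C.
F = q(E + v×B) = (1.602×10⁻¹⁹ C)·(1.35×10⁴, 0, -1.71×10⁴) = (2.17×10⁻¹⁵, 0, -2.74×10⁻¹⁵) N.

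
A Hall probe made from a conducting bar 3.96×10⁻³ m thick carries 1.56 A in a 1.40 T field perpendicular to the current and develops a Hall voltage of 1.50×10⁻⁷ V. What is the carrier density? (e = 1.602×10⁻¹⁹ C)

n ≈ 2.30×10²⁸ m⁻³

From V_H = IB/(n e t), n = IB/(V_H e t).
n = (1.56)(1.40)/((1.50×10⁻⁷)(1.602×10⁻¹⁹)(3.96×10⁻³)) ≈ 2.30×10²⁸ m⁻³.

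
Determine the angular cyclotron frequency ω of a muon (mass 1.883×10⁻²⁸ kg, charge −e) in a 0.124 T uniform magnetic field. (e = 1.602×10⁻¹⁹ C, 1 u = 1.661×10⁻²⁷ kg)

ω = |q|B/m.
ω = (1.602×10⁻¹⁹)(0.124)/1.883×10⁻²⁸ ≈ 1.05×10⁸ rad/s.

ω ≈ 1.05×10⁸ rad/s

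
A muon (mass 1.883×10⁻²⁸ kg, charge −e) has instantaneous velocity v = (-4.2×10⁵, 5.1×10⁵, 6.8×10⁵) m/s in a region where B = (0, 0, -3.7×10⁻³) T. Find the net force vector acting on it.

v×B = (-1890, -1550, 0) N/C.
F = q v×B = (−1.602×10⁻¹⁹ C)·(-1890, -1550, 0) = (3.02×10⁻¹⁶, 2.49×10⁻¹⁶, 0) N.

F ≈ (3.02×10⁻¹⁶, 2.49×10⁻¹⁶, 0) N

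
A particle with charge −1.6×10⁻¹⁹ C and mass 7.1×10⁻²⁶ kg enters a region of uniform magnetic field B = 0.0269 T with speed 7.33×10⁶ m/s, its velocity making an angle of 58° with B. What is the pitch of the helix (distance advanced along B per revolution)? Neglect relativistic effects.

v∥ = v cosθ = 7.33×10⁶·cos58° ≈ 3.884×10⁶ m/s.
T = 2πm/(|q|B) = 2π(7.1×10⁻²⁶)/((1.6×10⁻¹⁹)(0.0269)) ≈ 1.036×10⁻⁴ s.
pitch = v∥ T = (3.884×10⁶)(1.036×10⁻⁴) ≈ 403 m.

p ≈ 403 m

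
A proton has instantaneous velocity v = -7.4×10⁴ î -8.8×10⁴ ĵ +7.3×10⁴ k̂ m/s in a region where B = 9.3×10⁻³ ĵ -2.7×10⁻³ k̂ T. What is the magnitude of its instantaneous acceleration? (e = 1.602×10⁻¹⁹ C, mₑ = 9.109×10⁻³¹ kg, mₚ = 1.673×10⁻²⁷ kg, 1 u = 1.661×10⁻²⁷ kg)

v×B = (-441, -200, -688) N/C.
F = q v×B = (1.602×10⁻¹⁹ C)·(-441, -200, -688) = (-7.07×10⁻¹⁷, -3.20×10⁻¹⁷, -1.10×10⁻¹⁶) N.
|a| = |F|/m = 1.348×10⁻¹⁶/1.673×10⁻²⁷ ≈ 8.06×10¹⁰ m/s².

|a| ≈ 8.06×10¹⁰ m/s²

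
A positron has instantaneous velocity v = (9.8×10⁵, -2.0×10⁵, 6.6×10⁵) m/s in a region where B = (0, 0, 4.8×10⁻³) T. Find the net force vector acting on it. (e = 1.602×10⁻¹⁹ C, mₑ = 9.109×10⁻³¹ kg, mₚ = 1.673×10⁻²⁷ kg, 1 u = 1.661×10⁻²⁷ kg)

v×B = (-960, -4700, 0) N/C.
F = q v×B = (1.602×10⁻¹⁹ C)·(-960, -4700, 0) = (-1.54×10⁻¹⁶, -7.54×10⁻¹⁶, 0) N.

F ≈ (-1.54×10⁻¹⁶, -7.54×10⁻¹⁶, 0) N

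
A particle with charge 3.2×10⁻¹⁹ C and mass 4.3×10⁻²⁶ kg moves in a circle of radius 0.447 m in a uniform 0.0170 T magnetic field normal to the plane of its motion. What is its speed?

v ≈ 5.66×10⁴ m/s

From |q|vB = mv²/r, v = |q|Br/m.
v = (3.2×10⁻¹⁹)(0.0170)(0.447)/4.3×10⁻²⁶ ≈ 5.66×10⁴ m/s.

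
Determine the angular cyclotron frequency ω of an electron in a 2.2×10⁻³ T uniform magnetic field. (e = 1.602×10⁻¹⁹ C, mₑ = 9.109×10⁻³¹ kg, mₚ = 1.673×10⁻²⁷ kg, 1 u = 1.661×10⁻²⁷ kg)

ω = |q|B/m.
ω = (1.602×10⁻¹⁹)(2.2×10⁻³)/9.109×10⁻³¹ ≈ 3.9×10⁸ rad/s.

ω ≈ 3.9×10⁸ rad/s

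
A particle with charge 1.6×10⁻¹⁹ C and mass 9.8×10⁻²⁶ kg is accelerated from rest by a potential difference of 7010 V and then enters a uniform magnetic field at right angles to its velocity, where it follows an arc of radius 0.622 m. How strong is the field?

B ≈ 0.149 T

v = √(2|q|V/m) = √(2·1.6×10⁻¹⁹·7010/9.8×10⁻²⁶) ≈ 1.513×10⁵ m/s.
B = mv/(|q|r) = (9.8×10⁻²⁶)(1.513×10⁵)/((1.6×10⁻¹⁹)(0.622)) ≈ 0.149 T.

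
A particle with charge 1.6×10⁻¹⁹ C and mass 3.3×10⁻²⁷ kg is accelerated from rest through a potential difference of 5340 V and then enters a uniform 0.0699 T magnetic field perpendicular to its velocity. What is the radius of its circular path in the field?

Acceleration: |q|V = ½mv² ⇒ v = √(2|q|V/m) = √(2·1.6×10⁻¹⁹·5340/3.3×10⁻²⁷) ≈ 7.196×10⁵ m/s.
In the field: r = mv/(|q|B) = (3.3×10⁻²⁷)(7.196×10⁵)/((1.6×10⁻¹⁹)(0.0699)) ≈ 0.212 m.

r ≈ 0.212 m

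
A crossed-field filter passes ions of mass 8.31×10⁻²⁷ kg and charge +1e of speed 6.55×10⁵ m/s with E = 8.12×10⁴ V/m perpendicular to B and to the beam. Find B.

B = 0.124 T

Balance of forces in the selector: qE = qvB ⇒ B = E/v.
B = 8.12×10⁴/6.55×10⁵ = 0.124 T.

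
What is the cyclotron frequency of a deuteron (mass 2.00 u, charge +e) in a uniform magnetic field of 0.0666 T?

f ≈ 5.11×10⁵ Hz

f = |q|B/(2πm).
f = (1.602×10⁻¹⁹)(0.0666)/(2π·3.322×10⁻²⁷) ≈ 5.11×10⁵ Hz.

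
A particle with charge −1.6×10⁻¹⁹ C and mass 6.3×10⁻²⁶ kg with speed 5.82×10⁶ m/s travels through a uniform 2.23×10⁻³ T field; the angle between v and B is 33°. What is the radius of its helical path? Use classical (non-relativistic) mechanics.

v⊥ = v sinθ = 5.82×10⁶·sin33° ≈ 3.170×10⁶ m/s.
r = m v⊥/(|q|B) = (6.3×10⁻²⁶)(3.170×10⁶)/((1.6×10⁻¹⁹)(2.23×10⁻³)) ≈ 560 m.

r ≈ 560 m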